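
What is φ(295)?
232

295 = 5 × 59
φ(n) = n × ∏(1 - 1/p) for each prime p dividing n
φ(295) = 295 × (1 - 1/5) × (1 - 1/59) = 232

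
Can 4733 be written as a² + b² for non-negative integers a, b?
37² + 58² (a=37, b=58)

Factorization: 4733 = 4733
By Fermat: n is sum of two squares iff every prime p ≡ 3 (mod 4) appears to even power.
All primes ≡ 3 (mod 4) appear to even power.
Search a = 0, 1, 2, … for 4733 - a² a perfect square: first hit at a = 37: 4733 - 1369 = 3364 = 58².
4733 = 37² + 58² = 1369 + 3364 ✓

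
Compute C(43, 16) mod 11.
8

Using Lucas' theorem:
Write n=43 and k=16 in base 11:
n in base 11: [3, 10]
k in base 11: [1, 5]
C(43,16) mod 11 = ∏ C(n_i, k_i) mod 11
Digit binomials (mod 11): C(3,1) = 3; C(10,5) = 252 ≡ 10
Product: 3 × 10 = 30 ≡ 8 (mod 11)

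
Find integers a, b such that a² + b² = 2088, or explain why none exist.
18² + 42² (a=18, b=42)

Factorization: 2088 = 2^3 × 3^2 × 29
By Fermat: n is sum of two squares iff every prime p ≡ 3 (mod 4) appears to even power.
All primes ≡ 3 (mod 4) appear to even power.
Search a = 0, 1, 2, … for 2088 - a² a perfect square: first hit at a = 18: 2088 - 324 = 1764 = 42².
2088 = 18² + 42² = 324 + 1764 ✓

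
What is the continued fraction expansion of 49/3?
[16; 3]

Euclidean algorithm steps:
49 = 16 × 3 + 1
3 = 3 × 1 + 0
Continued fraction: [16; 3]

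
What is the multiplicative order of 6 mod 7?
2

7 is prime, so ord(6) divides φ(7) = 6.
Divisors of 6: 1, 2, 3, 6.
Repeated squaring: 6^1 ≡ 6, 6^2 ≡ 1, 6^4 ≡ 1 (mod 7).
Test 6^d mod 7 for each divisor d in increasing order:
6^1 ≡ 6
6^2 ≡ 1  ← first divisor giving 1
The order is 2.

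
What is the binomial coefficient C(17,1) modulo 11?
6

Using Lucas' theorem:
Write n=17 and k=1 in base 11:
n in base 11: [1, 6]
k in base 11: [0, 1]
C(17,1) mod 11 = ∏ C(n_i, k_i) mod 11
Digit binomials (mod 11): C(1,0) = 1; C(6,1) = 6
Product: 1 × 6 = 6 ≡ 6 (mod 11)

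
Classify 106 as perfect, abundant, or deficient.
deficient

Proper divisors of 106: sum = 1 + 2 + 53 = 56
Since 56 < 106, 106 is deficient.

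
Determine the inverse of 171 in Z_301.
257

gcd(171, 301) = 1, so the inverse exists.
Extended Euclidean algorithm on (301, 171):
301 = 1 × 171 + 130  ⟹  130 = (1)·301 + (-1)·171
171 = 1 × 130 + 41  ⟹  41 = (-1)·301 + (2)·171
130 = 3 × 41 + 7  ⟹  7 = (4)·301 + (-7)·171
41 = 5 × 7 + 6  ⟹  6 = (-21)·301 + (37)·171
7 = 1 × 6 + 1  ⟹  1 = (25)·301 + (-44)·171
So (-44)·171 ≡ 1 (mod 301), i.e. 171^(-1) ≡ -44 ≡ 257 (mod 301).
Check: 171 × 257 = 43947 ≡ 1 (mod 301)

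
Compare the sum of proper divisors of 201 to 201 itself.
deficient

Proper divisors of 201: sum = 1 + 3 + 67 = 71
Since 71 < 201, 201 is deficient.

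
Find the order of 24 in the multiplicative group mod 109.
108

109 is prime, so ord(24) divides φ(109) = 108.
Divisors of 108: 1, 2, 3, 4, 6, 9, 12, 18, 27, 36, 54, 108.
Repeated squaring: 24^1 ≡ 24, 24^2 ≡ 31, 24^4 ≡ 89, 24^8 ≡ 73, 24^16 ≡ 97, 24^32 ≡ 35, 24^64 ≡ 26 (mod 109).
Test 24^d mod 109 for each divisor d in increasing order:
24^1 ≡ 24
24^2 ≡ 31
24^3 = 24^2·24^1 ≡ 90
24^4 ≡ 89
24^6 = 24^4·24^2 ≡ 34
24^9 = 24^8·24^1 ≡ 8
24^12 = 24^8·24^4 ≡ 66
24^18 = 24^16·24^2 ≡ 64
24^27 = 24^16·24^8·24^2·24^1 ≡ 76
24^36 = 24^32·24^4 ≡ 63
24^54 = 24^32·24^16·24^4·24^2 ≡ 108
24^108 = 24^64·24^32·24^8·24^4 ≡ 1  ← first divisor giving 1
The order is 108.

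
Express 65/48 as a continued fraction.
[1; 2, 1, 4, 1, 2]

Euclidean algorithm steps:
65 = 1 × 48 + 17
48 = 2 × 17 + 14
17 = 1 × 14 + 3
14 = 4 × 3 + 2
3 = 1 × 2 + 1
2 = 2 × 1 + 0
Continued fraction: [1; 2, 1, 4, 1, 2]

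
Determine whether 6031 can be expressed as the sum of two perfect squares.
Not possible

Factorization: 6031 = 37 × 163
By Fermat: n is sum of two squares iff every prime p ≡ 3 (mod 4) appears to even power.
Prime(s) ≡ 3 (mod 4) with odd exponent: [(163, 1)]
Therefore 6031 cannot be expressed as a² + b².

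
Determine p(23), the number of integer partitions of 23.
1255

p(n) counts ways to write n as a sum of positive integers (order ignored).
Euler's pentagonal recurrence: p(k) = p(k-1) + p(k-2) - p(k-5) - p(k-7) + p(k-12) + p(k-15) - ... (offsets j(3j∓1)/2, signs ++--, p(0)=1, p(<0)=0).
DP table for k = 0..22: p(0)=1, p(1)=1, p(2)=2, p(3)=3, p(4)=5, p(5)=7, p(6)=11, p(7)=15, p(8)=22, p(9)=30, p(10)=42, p(11)=56, p(12)=77, p(13)=101, p(14)=135, p(15)=176, p(16)=231, p(17)=297, p(18)=385, p(19)=490, p(20)=627, p(21)=792, p(22)=1002.
Final step: p(23) = p(22) + p(21) - p(18) - p(16) + p(11) + p(8) - p(1)
= 1002 + 792 - 385 - 231 + 56 + 22 - 1
= 1255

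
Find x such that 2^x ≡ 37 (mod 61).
39

Baby-step giant-step with step n = ⌈√61⌉ = 8.
Baby steps 2^j mod 61 (j:value) for j=0..7: 0:1, 1:2, 2:4, 3:8, 4:16, 5:32, 6:3, 7:6.
Giant-step multiplier: 2^(-8) ≡ 2^(60-8) = 2^52 ≡ 56 (mod 61).
Giant steps γ_i = 37·56^i mod 61: γ_0=37, γ_1=59, γ_2=10, γ_3=11, γ_4=6 (in table at j=7).
x = i·n + j = 4·8 + 7 = 39.
Check: 2^39 ≡ 37 (mod 61).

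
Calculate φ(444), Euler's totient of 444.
144

444 = 2^2 × 3 × 37
φ(n) = n × ∏(1 - 1/p) for each prime p dividing n
φ(444) = 444 × (1 - 1/2) × (1 - 1/3) × (1 - 1/37) = 144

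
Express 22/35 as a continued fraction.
[0; 1, 1, 1, 2, 4]

Euclidean algorithm steps:
22 = 0 × 35 + 22
35 = 1 × 22 + 13
22 = 1 × 13 + 9
13 = 1 × 9 + 4
9 = 2 × 4 + 1
4 = 4 × 1 + 0
Continued fraction: [0; 1, 1, 1, 2, 4]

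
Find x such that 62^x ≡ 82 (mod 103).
8

Baby-step giant-step with step n = ⌈√103⌉ = 11.
Baby steps 62^j mod 103 (j:value) for j=0..10: 0:1, 1:62, 2:33, 3:89, 4:59, 5:53, 6:93, 7:101, 8:82, 9:37, 10:28.
h = 82 is already in the table at j=8, so x = 8.
Check: 62^8 ≡ 82 (mod 103).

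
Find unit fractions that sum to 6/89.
1/15 + 1/1335

Greedy algorithm:
6/89: ceiling(89/6) = 15, use 1/15
1/1335: ceiling(1335/1) = 1335, use 1/1335
Result: 6/89 = 1/15 + 1/1335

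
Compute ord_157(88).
156

157 is prime, so ord(88) divides φ(157) = 156.
Divisors of 156: 1, 2, 3, 4, 6, 12, 13, 26, 39, 52, 78, 156.
Repeated squaring: 88^1 ≡ 88, 88^2 ≡ 51, 88^4 ≡ 89, 88^8 ≡ 71, 88^16 ≡ 17, 88^32 ≡ 132, 88^64 ≡ 154, 88^128 ≡ 9 (mod 157).
Test 88^d mod 157 for each divisor d in increasing order:
88^1 ≡ 88
88^2 ≡ 51
88^3 = 88^2·88^1 ≡ 92
88^4 ≡ 89
88^6 = 88^4·88^2 ≡ 143
88^12 = 88^8·88^4 ≡ 39
88^13 = 88^8·88^4·88^1 ≡ 135
88^26 = 88^16·88^8·88^2 ≡ 13
88^39 = 88^32·88^4·88^2·88^1 ≡ 28
88^52 = 88^32·88^16·88^4 ≡ 12
88^78 = 88^64·88^8·88^4·88^2 ≡ 156
88^156 = 88^128·88^16·88^8·88^4 ≡ 1  ← first divisor giving 1
The order is 156.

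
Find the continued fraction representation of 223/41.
[5; 2, 3, 1, 1, 2]

Euclidean algorithm steps:
223 = 5 × 41 + 18
41 = 2 × 18 + 5
18 = 3 × 5 + 3
5 = 1 × 3 + 2
3 = 1 × 2 + 1
2 = 2 × 1 + 0
Continued fraction: [5; 2, 3, 1, 1, 2]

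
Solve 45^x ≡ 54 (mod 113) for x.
99

Baby-step giant-step with step n = ⌈√113⌉ = 11.
Baby steps 45^j mod 113 (j:value) for j=0..10: 0:1, 1:45, 2:104, 3:47, 4:81, 5:29, 6:62, 7:78, 8:7, 9:89, 10:50.
Giant-step multiplier: 45^(-11) ≡ 45^(112-11) = 45^101 ≡ 79 (mod 113).
Giant steps γ_i = 54·79^i mod 113: γ_0=54, γ_1=85, γ_2=48, γ_3=63, γ_4=5, γ_5=56, γ_6=17, γ_7=100, γ_8=103, γ_9=1 (in table at j=0).
x = i·n + j = 9·11 + 0 = 99.
Check: 45^99 ≡ 54 (mod 113).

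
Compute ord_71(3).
35

71 is prime, so ord(3) divides φ(71) = 70.
Divisors of 70: 1, 2, 5, 7, 10, 14, 35, 70.
Repeated squaring: 3^1 ≡ 3, 3^2 ≡ 9, 3^4 ≡ 10, 3^8 ≡ 29, 3^16 ≡ 60, 3^32 ≡ 50, 3^64 ≡ 15 (mod 71).
Test 3^d mod 71 for each divisor d in increasing order:
3^1 ≡ 3
3^2 ≡ 9
3^5 = 3^4·3^1 ≡ 30
3^7 = 3^4·3^2·3^1 ≡ 57
3^10 = 3^8·3^2 ≡ 48
3^14 = 3^8·3^4·3^2 ≡ 54
3^35 = 3^32·3^2·3^1 ≡ 1  ← first divisor giving 1
The order is 35.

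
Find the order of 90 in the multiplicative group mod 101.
100

101 is prime, so ord(90) divides φ(101) = 100.
Divisors of 100: 1, 2, 4, 5, 10, 20, 25, 50, 100.
Repeated squaring: 90^1 ≡ 90, 90^2 ≡ 20, 90^4 ≡ 97, 90^8 ≡ 16, 90^16 ≡ 54, 90^32 ≡ 88, 90^64 ≡ 68 (mod 101).
Test 90^d mod 101 for each divisor d in increasing order:
90^1 ≡ 90
90^2 ≡ 20
90^4 ≡ 97
90^5 = 90^4·90^1 ≡ 44
90^10 = 90^8·90^2 ≡ 17
90^20 = 90^16·90^4 ≡ 87
90^25 = 90^16·90^8·90^1 ≡ 91
90^50 = 90^32·90^16·90^2 ≡ 100
90^100 = 90^64·90^32·90^4 ≡ 1  ← first divisor giving 1
The order is 100.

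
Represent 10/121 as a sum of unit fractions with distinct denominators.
1/13 + 1/175 + 1/137638 + 1/37888300450

Greedy algorithm:
10/121: ceiling(121/10) = 13, use 1/13
9/1573: ceiling(1573/9) = 175, use 1/175
2/275275: ceiling(275275/2) = 137638, use 1/137638
1/37888300450: ceiling(37888300450/1) = 37888300450, use 1/37888300450
Result: 10/121 = 1/13 + 1/175 + 1/137638 + 1/37888300450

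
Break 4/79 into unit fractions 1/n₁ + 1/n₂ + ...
1/20 + 1/1580

Greedy algorithm:
4/79: ceiling(79/4) = 20, use 1/20
1/1580: ceiling(1580/1) = 1580, use 1/1580
Result: 4/79 = 1/20 + 1/1580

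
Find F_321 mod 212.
2

Matrix identity: Q^n = [[F_(n+1), F_n], [F_n, F_(n-1)]] with Q = [[1,1],[1,0]].
n = 321 = 101000001₂. Square-and-multiply, entries mod 212:
Q^1 = [[1,1],[1,0]]
Q^2 = (Q^1)² = [[2,1],[1,1]]
Q^5 = (Q^2)²·Q = [[8,5],[5,3]]
Q^10 = (Q^5)² = [[89,55],[55,34]]
Q^20 = (Q^10)² = [[134,193],[193,153]]
Q^40 = (Q^20)² = [[85,59],[59,26]]
Q^80 = (Q^40)² = [[106,189],[189,129]]
Q^160 = (Q^80)² = [[105,107],[107,210]]
Q^321 = (Q^160)²·Q = [[211,2],[2,209]]
F_321 mod 212 = Q^321[0][1] = 2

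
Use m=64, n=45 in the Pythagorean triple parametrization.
(2071, 5760, 6121)

Euclid's formula: a = m² - n², b = 2mn, c = m² + n²
m = 64, n = 45
a = 64² - 45² = 4096 - 2025 = 2071
b = 2 × 64 × 45 = 5760
c = 64² + 45² = 4096 + 2025 = 6121
Verification: 2071² + 5760² = 4289041 + 33177600 = 37466641 = 6121² ✓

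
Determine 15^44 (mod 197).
23

Repeated squaring. Binary of 44 = 101100.
15^1 ≡ 15 (mod 197); 15^2 ≡ 28 (mod 197); 15^4 ≡ 193 (mod 197); 15^8 ≡ 16 (mod 197); 15^16 ≡ 59 (mod 197); 15^32 ≡ 132 (mod 197)
15^44 = 15^4 × 15^8 × 15^32 ≡ 23 (mod 197)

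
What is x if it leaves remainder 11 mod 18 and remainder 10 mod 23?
263

Using Chinese Remainder Theorem:
M = 18 × 23 = 414
M1 = 23, M2 = 18
y1 = 23^(-1) mod 18 = 11
y2 = 18^(-1) mod 23 = 9
x = (11×23×11 + 10×18×9) mod 414 = 263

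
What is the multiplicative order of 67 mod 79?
13

79 is prime, so ord(67) divides φ(79) = 78.
Divisors of 78: 1, 2, 3, 6, 13, 26, 39, 78.
Repeated squaring: 67^1 ≡ 67, 67^2 ≡ 65, 67^4 ≡ 38, 67^8 ≡ 22, 67^16 ≡ 10, 67^32 ≡ 21, 67^64 ≡ 46 (mod 79).
Test 67^d mod 79 for each divisor d in increasing order:
67^1 ≡ 67
67^2 ≡ 65
67^3 = 67^2·67^1 ≡ 10
67^6 = 67^4·67^2 ≡ 21
67^13 = 67^8·67^4·67^1 ≡ 1  ← first divisor giving 1
The order is 13.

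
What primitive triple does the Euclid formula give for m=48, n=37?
(935, 3552, 3673)

Euclid's formula: a = m² - n², b = 2mn, c = m² + n²
m = 48, n = 37
a = 48² - 37² = 2304 - 1369 = 935
b = 2 × 48 × 37 = 3552
c = 48² + 37² = 2304 + 1369 = 3673
Verification: 935² + 3552² = 874225 + 12616704 = 13490929 = 3673² ✓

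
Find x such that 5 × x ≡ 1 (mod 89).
18

gcd(5, 89) = 1, so the inverse exists.
Extended Euclidean algorithm on (89, 5):
89 = 17 × 5 + 4  ⟹  4 = (1)·89 + (-17)·5
5 = 1 × 4 + 1  ⟹  1 = (-1)·89 + (18)·5
So (18)·5 ≡ 1 (mod 89), i.e. 5^(-1) ≡ 18 (mod 89).
Check: 5 × 18 = 90 ≡ 1 (mod 89)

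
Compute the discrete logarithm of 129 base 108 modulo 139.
126

Baby-step giant-step with step n = ⌈√139⌉ = 12.
Baby steps 108^j mod 139 (j:value) for j=0..11: 0:1, 1:108, 2:127, 3:94, 4:5, 5:123, 6:79, 7:53, 8:25, 9:59, 10:117, 11:126.
Giant-step multiplier: 108^(-12) ≡ 108^(138-12) = 108^126 ≡ 129 (mod 139).
Giant steps γ_i = 129·129^i mod 139: γ_0=129, γ_1=100, γ_2=112, γ_3=131, γ_4=80, γ_5=34, γ_6=77, γ_7=64, γ_8=55, γ_9=6, γ_10=79 (in table at j=6).
x = i·n + j = 10·12 + 6 = 126.
Check: 108^126 ≡ 129 (mod 139).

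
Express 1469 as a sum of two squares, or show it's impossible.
5² + 38² (a=5, b=38)

Factorization: 1469 = 13 × 113
By Fermat: n is sum of two squares iff every prime p ≡ 3 (mod 4) appears to even power.
All primes ≡ 3 (mod 4) appear to even power.
Search a = 0, 1, 2, … for 1469 - a² a perfect square: first hit at a = 5: 1469 - 25 = 1444 = 38².
1469 = 5² + 38² = 25 + 1444 ✓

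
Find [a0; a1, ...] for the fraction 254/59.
[4; 3, 3, 1, 1, 2]

Euclidean algorithm steps:
254 = 4 × 59 + 18
59 = 3 × 18 + 5
18 = 3 × 5 + 3
5 = 1 × 3 + 2
3 = 1 × 2 + 1
2 = 2 × 1 + 0
Continued fraction: [4; 3, 3, 1, 1, 2]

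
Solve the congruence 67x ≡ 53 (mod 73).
x ≡ 52 (mod 73)

gcd(67, 73) = 1, which divides 53, so solutions exist.
Find 67^(-1) mod 73 by the extended Euclidean algorithm:
73 = 1 × 67 + 6  ⟹  6 = (1)·73 + (-1)·67
67 = 11 × 6 + 1  ⟹  1 = (-11)·73 + (12)·67
So (12)·67 ≡ 1 (mod 73), i.e. 67^(-1) ≡ 12 (mod 73).
x ≡ 12 × 53 = 636 ≡ 52 (mod 73).
Check: 67 × 52 = 3484 ≡ 53 (mod 73).
Unique solution: x ≡ 52 (mod 73)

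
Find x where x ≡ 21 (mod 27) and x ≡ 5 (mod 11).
291

Using Chinese Remainder Theorem:
M = 27 × 11 = 297
M1 = 11, M2 = 27
y1 = 11^(-1) mod 27 = 5
y2 = 27^(-1) mod 11 = 9
x = (21×11×5 + 5×27×9) mod 297 = 291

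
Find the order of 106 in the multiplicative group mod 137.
136

137 is prime, so ord(106) divides φ(137) = 136.
Divisors of 136: 1, 2, 4, 8, 17, 34, 68, 136.
Repeated squaring: 106^1 ≡ 106, 106^2 ≡ 2, 106^4 ≡ 4, 106^8 ≡ 16, 106^16 ≡ 119, 106^32 ≡ 50, 106^64 ≡ 34, 106^128 ≡ 60 (mod 137).
Test 106^d mod 137 for each divisor d in increasing order:
106^1 ≡ 106
106^2 ≡ 2
106^4 ≡ 4
106^8 ≡ 16
106^17 = 106^16·106^1 ≡ 10
106^34 = 106^32·106^2 ≡ 100
106^68 = 106^64·106^4 ≡ 136
106^136 = 106^128·106^8 ≡ 1  ← first divisor giving 1
The order is 136.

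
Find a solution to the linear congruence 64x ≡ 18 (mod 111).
x ≡ 87 (mod 111)

gcd(64, 111) = 1, which divides 18, so solutions exist.
Find 64^(-1) mod 111 by the extended Euclidean algorithm:
111 = 1 × 64 + 47  ⟹  47 = (1)·111 + (-1)·64
64 = 1 × 47 + 17  ⟹  17 = (-1)·111 + (2)·64
47 = 2 × 17 + 13  ⟹  13 = (3)·111 + (-5)·64
17 = 1 × 13 + 4  ⟹  4 = (-4)·111 + (7)·64
13 = 3 × 4 + 1  ⟹  1 = (15)·111 + (-26)·64
So (-26)·64 ≡ 1 (mod 111), i.e. 64^(-1) ≡ -26 ≡ 85 (mod 111).
x ≡ 85 × 18 = 1530 ≡ 87 (mod 111).
Check: 64 × 87 = 5568 ≡ 18 (mod 111).
Unique solution: x ≡ 87 (mod 111)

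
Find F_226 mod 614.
299

Matrix identity: Q^n = [[F_(n+1), F_n], [F_n, F_(n-1)]] with Q = [[1,1],[1,0]].
n = 226 = 11100010₂. Square-and-multiply, entries mod 614:
Q^1 = [[1,1],[1,0]]
Q^3 = (Q^1)²·Q = [[3,2],[2,1]]
Q^7 = (Q^3)²·Q = [[21,13],[13,8]]
Q^14 = (Q^7)² = [[610,377],[377,233]]
Q^28 = (Q^14)² = [[311,373],[373,552]]
Q^56 = (Q^28)² = [[74,163],[163,525]]
Q^113 = (Q^56)²·Q = [[128,117],[117,11]]
Q^226 = (Q^113)² = [[601,299],[299,302]]
F_226 mod 614 = Q^226[0][1] = 299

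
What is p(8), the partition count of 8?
22

p(n) counts ways to write n as a sum of positive integers (order ignored).
Examples: 8; 7 + 1; 6 + 2; 6 + 1 + 1; 5 + 3; ... (22 total)
p(8) = 22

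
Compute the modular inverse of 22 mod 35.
8

gcd(22, 35) = 1, so the inverse exists.
Extended Euclidean algorithm on (35, 22):
35 = 1 × 22 + 13  ⟹  13 = (1)·35 + (-1)·22
22 = 1 × 13 + 9  ⟹  9 = (-1)·35 + (2)·22
13 = 1 × 9 + 4  ⟹  4 = (2)·35 + (-3)·22
9 = 2 × 4 + 1  ⟹  1 = (-5)·35 + (8)·22
So (8)·22 ≡ 1 (mod 35), i.e. 22^(-1) ≡ 8 (mod 35).
Check: 22 × 8 = 176 ≡ 1 (mod 35)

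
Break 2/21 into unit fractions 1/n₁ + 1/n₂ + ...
1/11 + 1/231

Greedy algorithm:
2/21: ceiling(21/2) = 11, use 1/11
1/231: ceiling(231/1) = 231, use 1/231
Result: 2/21 = 1/11 + 1/231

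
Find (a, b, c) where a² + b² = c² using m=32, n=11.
(903, 704, 1145)

Euclid's formula: a = m² - n², b = 2mn, c = m² + n²
m = 32, n = 11
a = 32² - 11² = 1024 - 121 = 903
b = 2 × 32 × 11 = 704
c = 32² + 11² = 1024 + 121 = 1145
Verification: 903² + 704² = 815409 + 495616 = 1311025 = 1145² ✓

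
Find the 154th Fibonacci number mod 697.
361

Matrix identity: Q^n = [[F_(n+1), F_n], [F_n, F_(n-1)]] with Q = [[1,1],[1,0]].
n = 154 = 10011010₂. Square-and-multiply, entries mod 697:
Q^1 = [[1,1],[1,0]]
Q^2 = (Q^1)² = [[2,1],[1,1]]
Q^4 = (Q^2)² = [[5,3],[3,2]]
Q^9 = (Q^4)²·Q = [[55,34],[34,21]]
Q^19 = (Q^9)²·Q = [[492,696],[696,493]]
Q^38 = (Q^19)² = [[206,409],[409,494]]
Q^77 = (Q^38)²·Q = [[450,617],[617,530]]
Q^154 = (Q^77)² = [[497,361],[361,136]]
F_154 mod 697 = Q^154[0][1] = 361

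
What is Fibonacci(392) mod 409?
240

Matrix identity: Q^n = [[F_(n+1), F_n], [F_n, F_(n-1)]] with Q = [[1,1],[1,0]].
n = 392 = 110001000₂. Square-and-multiply, entries mod 409:
Q^1 = [[1,1],[1,0]]
Q^3 = (Q^1)²·Q = [[3,2],[2,1]]
Q^6 = (Q^3)² = [[13,8],[8,5]]
Q^12 = (Q^6)² = [[233,144],[144,89]]
Q^24 = (Q^12)² = [[178,151],[151,27]]
Q^49 = (Q^24)²·Q = [[368,88],[88,280]]
Q^98 = (Q^49)² = [[18,173],[173,254]]
Q^196 = (Q^98)² = [[396,21],[21,375]]
Q^392 = (Q^196)² = [[201,240],[240,370]]
F_392 mod 409 = Q^392[0][1] = 240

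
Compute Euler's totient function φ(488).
240

488 = 2^3 × 61
φ(n) = n × ∏(1 - 1/p) for each prime p dividing n
φ(488) = 488 × (1 - 1/2) × (1 - 1/61) = 240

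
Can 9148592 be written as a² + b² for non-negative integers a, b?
Not possible

Factorization: 9148592 = 2^4 × 83^3
By Fermat: n is sum of two squares iff every prime p ≡ 3 (mod 4) appears to even power.
Prime(s) ≡ 3 (mod 4) with odd exponent: [(83, 3)]
Therefore 9148592 cannot be expressed as a² + b².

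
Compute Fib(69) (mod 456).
2

Matrix identity: Q^n = [[F_(n+1), F_n], [F_n, F_(n-1)]] with Q = [[1,1],[1,0]].
n = 69 = 1000101₂. Square-and-multiply, entries mod 456:
Q^1 = [[1,1],[1,0]]
Q^2 = (Q^1)² = [[2,1],[1,1]]
Q^4 = (Q^2)² = [[5,3],[3,2]]
Q^8 = (Q^4)² = [[34,21],[21,13]]
Q^17 = (Q^8)²·Q = [[304,229],[229,75]]
Q^34 = (Q^17)² = [[305,151],[151,154]]
Q^69 = (Q^34)²·Q = [[455,2],[2,453]]
F_69 mod 456 = Q^69[0][1] = 2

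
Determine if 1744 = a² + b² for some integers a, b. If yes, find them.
12² + 40² (a=12, b=40)

Factorization: 1744 = 2^4 × 109
By Fermat: n is sum of two squares iff every prime p ≡ 3 (mod 4) appears to even power.
All primes ≡ 3 (mod 4) appear to even power.
Search a = 0, 1, 2, … for 1744 - a² a perfect square: first hit at a = 12: 1744 - 144 = 1600 = 40².
1744 = 12² + 40² = 144 + 1600 ✓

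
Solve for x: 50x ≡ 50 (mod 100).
x ≡ 1 (mod 2)

gcd(50, 100) = 50, which divides 50, so solutions exist.
Divide through by 50: x ≡ 1 (mod 2).
The coefficient of x is now 1, so x ≡ 1 (mod 2).
Check: 50 × 1 = 50 ≡ 50 (mod 100).
x ≡ 1 (mod 2), giving 50 solutions mod 100.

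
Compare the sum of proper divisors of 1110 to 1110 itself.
abundant

Proper divisors of 1110: sum = 1 + 2 + 3 + 5 + 6 + 10 + 15 + 30 + 37 + 74 + 111 + 185 + 222 + 370 + 555 = 1626
Since 1626 > 1110, 1110 is abundant.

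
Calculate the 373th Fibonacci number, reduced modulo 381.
38

Matrix identity: Q^n = [[F_(n+1), F_n], [F_n, F_(n-1)]] with Q = [[1,1],[1,0]].
n = 373 = 101110101₂. Square-and-multiply, entries mod 381:
Q^1 = [[1,1],[1,0]]
Q^2 = (Q^1)² = [[2,1],[1,1]]
Q^5 = (Q^2)²·Q = [[8,5],[5,3]]
Q^11 = (Q^5)²·Q = [[144,89],[89,55]]
Q^23 = (Q^11)²·Q = [[267,82],[82,185]]
Q^46 = (Q^23)² = [[289,107],[107,182]]
Q^93 = (Q^46)²·Q = [[206,101],[101,105]]
Q^186 = (Q^93)² = [[59,169],[169,271]]
Q^373 = (Q^186)²·Q = [[182,38],[38,144]]
F_373 mod 381 = Q^373[0][1] = 38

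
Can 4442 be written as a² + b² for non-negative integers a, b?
31² + 59² (a=31, b=59)

Factorization: 4442 = 2 × 2221
By Fermat: n is sum of two squares iff every prime p ≡ 3 (mod 4) appears to even power.
All primes ≡ 3 (mod 4) appear to even power.
Search a = 0, 1, 2, … for 4442 - a² a perfect square: first hit at a = 31: 4442 - 961 = 3481 = 59².
4442 = 31² + 59² = 961 + 3481 ✓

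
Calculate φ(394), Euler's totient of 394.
196

394 = 2 × 197
φ(n) = n × ∏(1 - 1/p) for each prime p dividing n
φ(394) = 394 × (1 - 1/2) × (1 - 1/197) = 196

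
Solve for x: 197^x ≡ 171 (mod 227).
180

Baby-step giant-step with step n = ⌈√227⌉ = 16.
Baby steps 197^j mod 227 (j:value) for j=0..15: 0:1, 1:197, 2:219, 3:13, 4:64, 5:123, 6:169, 7:151, 8:10, 9:154, 10:147, 11:130, 12:186, 13:95, 14:101, 15:148.
Giant-step multiplier: 197^(-16) ≡ 197^(226-16) = 197^210 ≡ 84 (mod 227).
Giant steps γ_i = 171·84^i mod 227: γ_0=171, γ_1=63, γ_2=71, γ_3=62, γ_4=214, γ_5=43, γ_6=207, γ_7=136, γ_8=74, γ_9=87, γ_10=44, γ_11=64 (in table at j=4).
x = i·n + j = 11·16 + 4 = 180.
Check: 197^180 ≡ 171 (mod 227).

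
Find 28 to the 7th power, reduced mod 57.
4

Repeated squaring. Binary of 7 = 111.
28^1 ≡ 28 (mod 57); 28^2 ≡ 43 (mod 57); 28^4 ≡ 25 (mod 57)
28^7 = 28^1 × 28^2 × 28^4 ≡ 4 (mod 57)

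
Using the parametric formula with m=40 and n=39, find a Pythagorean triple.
(79, 3120, 3121)

Euclid's formula: a = m² - n², b = 2mn, c = m² + n²
m = 40, n = 39
a = 40² - 39² = 1600 - 1521 = 79
b = 2 × 40 × 39 = 3120
c = 40² + 39² = 1600 + 1521 = 3121
Verification: 79² + 3120² = 6241 + 9734400 = 9740641 = 3121² ✓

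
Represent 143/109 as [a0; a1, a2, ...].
[1; 3, 4, 1, 6]

Euclidean algorithm steps:
143 = 1 × 109 + 34
109 = 3 × 34 + 7
34 = 4 × 7 + 6
7 = 1 × 6 + 1
6 = 6 × 1 + 0
Continued fraction: [1; 3, 4, 1, 6]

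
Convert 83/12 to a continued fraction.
[6; 1, 11]

Euclidean algorithm steps:
83 = 6 × 12 + 11
12 = 1 × 11 + 1
11 = 11 × 1 + 0
Continued fraction: [6; 1, 11]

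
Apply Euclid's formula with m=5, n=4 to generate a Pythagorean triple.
(9, 40, 41)

Euclid's formula: a = m² - n², b = 2mn, c = m² + n²
m = 5, n = 4
a = 5² - 4² = 25 - 16 = 9
b = 2 × 5 × 4 = 40
c = 5² + 4² = 25 + 16 = 41
Verification: 9² + 40² = 81 + 1600 = 1681 = 41² ✓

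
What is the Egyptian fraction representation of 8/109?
1/14 + 1/509 + 1/776734

Greedy algorithm:
8/109: ceiling(109/8) = 14, use 1/14
3/1526: ceiling(1526/3) = 509, use 1/509
1/776734: ceiling(776734/1) = 776734, use 1/776734
Result: 8/109 = 1/14 + 1/509 + 1/776734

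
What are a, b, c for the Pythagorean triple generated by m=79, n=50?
(3741, 7900, 8741)

Euclid's formula: a = m² - n², b = 2mn, c = m² + n²
m = 79, n = 50
a = 79² - 50² = 6241 - 2500 = 3741
b = 2 × 79 × 50 = 7900
c = 79² + 50² = 6241 + 2500 = 8741
Verification: 3741² + 7900² = 13995081 + 62410000 = 76405081 = 8741² ✓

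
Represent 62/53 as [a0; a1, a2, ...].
[1; 5, 1, 8]

Euclidean algorithm steps:
62 = 1 × 53 + 9
53 = 5 × 9 + 8
9 = 1 × 8 + 1
8 = 8 × 1 + 0
Continued fraction: [1; 5, 1, 8]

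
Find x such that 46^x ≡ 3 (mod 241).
26

Baby-step giant-step with step n = ⌈√241⌉ = 16.
Baby steps 46^j mod 241 (j:value) for j=0..15: 0:1, 1:46, 2:188, 3:213, 4:158, 5:38, 6:61, 7:155, 8:141, 9:220, 10:239, 11:149, 12:106, 13:56, 14:166, 15:165.
Giant-step multiplier: 46^(-16) ≡ 46^(240-16) = 46^224 ≡ 160 (mod 241).
Giant steps γ_i = 3·160^i mod 241: γ_0=3, γ_1=239 (in table at j=10).
x = i·n + j = 1·16 + 10 = 26.
Check: 46^26 ≡ 3 (mod 241).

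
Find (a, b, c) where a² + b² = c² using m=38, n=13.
(1275, 988, 1613)

Euclid's formula: a = m² - n², b = 2mn, c = m² + n²
m = 38, n = 13
a = 38² - 13² = 1444 - 169 = 1275
b = 2 × 38 × 13 = 988
c = 38² + 13² = 1444 + 169 = 1613
Verification: 1275² + 988² = 1625625 + 976144 = 2601769 = 1613² ✓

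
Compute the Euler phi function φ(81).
54

81 = 3^4
φ(n) = n × ∏(1 - 1/p) for each prime p dividing n
φ(81) = 81 × (1 - 1/3) = 54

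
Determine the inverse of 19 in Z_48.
43

gcd(19, 48) = 1, so the inverse exists.
Extended Euclidean algorithm on (48, 19):
48 = 2 × 19 + 10  ⟹  10 = (1)·48 + (-2)·19
19 = 1 × 10 + 9  ⟹  9 = (-1)·48 + (3)·19
10 = 1 × 9 + 1  ⟹  1 = (2)·48 + (-5)·19
So (-5)·19 ≡ 1 (mod 48), i.e. 19^(-1) ≡ -5 ≡ 43 (mod 48).
Check: 19 × 43 = 817 ≡ 1 (mod 48)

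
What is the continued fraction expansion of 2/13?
[0; 6, 2]

Euclidean algorithm steps:
2 = 0 × 13 + 2
13 = 6 × 2 + 1
2 = 2 × 1 + 0
Continued fraction: [0; 6, 2]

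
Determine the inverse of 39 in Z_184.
151

gcd(39, 184) = 1, so the inverse exists.
Extended Euclidean algorithm on (184, 39):
184 = 4 × 39 + 28  ⟹  28 = (1)·184 + (-4)·39
39 = 1 × 28 + 11  ⟹  11 = (-1)·184 + (5)·39
28 = 2 × 11 + 6  ⟹  6 = (3)·184 + (-14)·39
11 = 1 × 6 + 5  ⟹  5 = (-4)·184 + (19)·39
6 = 1 × 5 + 1  ⟹  1 = (7)·184 + (-33)·39
So (-33)·39 ≡ 1 (mod 184), i.e. 39^(-1) ≡ -33 ≡ 151 (mod 184).
Check: 39 × 151 = 5889 ≡ 1 (mod 184)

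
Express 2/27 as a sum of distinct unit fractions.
1/14 + 1/378

Greedy algorithm:
2/27: ceiling(27/2) = 14, use 1/14
1/378: ceiling(378/1) = 378, use 1/378
Result: 2/27 = 1/14 + 1/378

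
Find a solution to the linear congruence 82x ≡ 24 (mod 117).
x ≡ 6 (mod 117)

gcd(82, 117) = 1, which divides 24, so solutions exist.
Find 82^(-1) mod 117 by the extended Euclidean algorithm:
117 = 1 × 82 + 35  ⟹  35 = (1)·117 + (-1)·82
82 = 2 × 35 + 12  ⟹  12 = (-2)·117 + (3)·82
35 = 2 × 12 + 11  ⟹  11 = (5)·117 + (-7)·82
12 = 1 × 11 + 1  ⟹  1 = (-7)·117 + (10)·82
So (10)·82 ≡ 1 (mod 117), i.e. 82^(-1) ≡ 10 (mod 117).
x ≡ 10 × 24 = 240 ≡ 6 (mod 117).
Check: 82 × 6 = 492 ≡ 24 (mod 117).
Unique solution: x ≡ 6 (mod 117)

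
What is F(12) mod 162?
144

Matrix identity: Q^n = [[F_(n+1), F_n], [F_n, F_(n-1)]] with Q = [[1,1],[1,0]].
n = 12 = 1100₂. Square-and-multiply, entries mod 162:
Q^1 = [[1,1],[1,0]]
Q^3 = (Q^1)²·Q = [[3,2],[2,1]]
Q^6 = (Q^3)² = [[13,8],[8,5]]
Q^12 = (Q^6)² = [[71,144],[144,89]]
F_12 mod 162 = Q^12[0][1] = 144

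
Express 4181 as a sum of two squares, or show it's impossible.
34² + 55² (a=34, b=55)

Factorization: 4181 = 37 × 113
By Fermat: n is sum of two squares iff every prime p ≡ 3 (mod 4) appears to even power.
All primes ≡ 3 (mod 4) appear to even power.
Search a = 0, 1, 2, … for 4181 - a² a perfect square: first hit at a = 34: 4181 - 1156 = 3025 = 55².
4181 = 34² + 55² = 1156 + 3025 ✓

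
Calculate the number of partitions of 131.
5964539504

p(n) counts ways to write n as a sum of positive integers (order ignored).
Euler's pentagonal recurrence: p(k) = p(k-1) + p(k-2) - p(k-5) - p(k-7) + p(k-12) + p(k-15) - ... (offsets j(3j∓1)/2, signs ++--, p(0)=1, p(<0)=0).
DP table for k = 0..130: p(0)=1, p(1)=1, p(2)=2, p(3)=3, p(4)=5, p(5)=7, p(6)=11, p(7)=15, p(8)=22, p(9)=30, p(10)=42, p(11)=56, p(12)=77, p(13)=101, p(14)=135, p(15)=176, p(16)=231, p(17)=297, p(18)=385, p(19)=490, p(20)=627, p(21)=792, p(22)=1002, p(23)=1255, p(24)=1575, p(25)=1958, p(26)=2436, p(27)=3010, p(28)=3718, p(29)=4565, p(30)=5604, p(31)=6842, p(32)=8349, p(33)=10143, p(34)=12310, p(35)=14883, p(36)=17977, p(37)=21637, p(38)=26015, p(39)=31185, p(40)=37338, p(41)=44583, p(42)=53174, p(43)=63261, p(44)=75175, p(45)=89134, p(46)=105558, p(47)=124754, p(48)=147273, p(49)=173525, p(50)=204226, p(51)=239943, p(52)=281589, p(53)=329931, p(54)=386155, p(55)=451276, p(56)=526823, p(57)=614154, p(58)=715220, p(59)=831820, p(60)=966467, p(61)=1121505, p(62)=1300156, p(63)=1505499, p(64)=1741630, p(65)=2012558, p(66)=2323520, p(67)=2679689, p(68)=3087735, p(69)=3554345, p(70)=4087968, p(71)=4697205, p(72)=5392783, p(73)=6185689, p(74)=7089500, p(75)=8118264, p(76)=9289091, p(77)=10619863, p(78)=12132164, p(79)=13848650, p(80)=15796476, p(81)=18004327, p(82)=20506255, p(83)=23338469, p(84)=26543660, p(85)=30167357, p(86)=34262962, p(87)=38887673, p(88)=44108109, p(89)=49995925, p(90)=56634173, p(91)=64112359, p(92)=72533807, p(93)=82010177, p(94)=92669720, p(95)=104651419, p(96)=118114304, p(97)=133230930, p(98)=150198136, p(99)=169229875, p(100)=190569292, p(101)=214481126, p(102)=241265379, p(103)=271248950, p(104)=304801365, p(105)=342325709, p(106)=384276336, p(107)=431149389, p(108)=483502844, p(109)=541946240, p(110)=607163746, p(111)=679903203, p(112)=761002156, p(113)=851376628, p(114)=952050665, p(115)=1064144451, p(116)=1188908248, p(117)=1327710076, p(118)=1482074143, p(119)=1653668665, p(120)=1844349560, p(121)=2056148051, p(122)=2291320912, p(123)=2552338241, p(124)=2841940500, p(125)=3163127352, p(126)=3519222692, p(127)=3913864295, p(128)=4351078600, p(129)=4835271870, p(130)=5371315400.
Final step: p(131) = p(130) + p(129) - p(126) - p(124) + p(119) + p(116) - p(109) - p(105) + p(96) + p(91) - p(80) - p(74) + p(61) + p(54) - p(39) - p(31) + p(14) + p(5)
= 5371315400 + 4835271870 - 3519222692 - 2841940500 + 1653668665 + 1188908248 - 541946240 - 342325709 + 118114304 + 64112359 - 15796476 - 7089500 + 1121505 + 386155 - 31185 - 6842 + 135 + 7
= 5964539504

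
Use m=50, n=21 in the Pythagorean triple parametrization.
(2059, 2100, 2941)

Euclid's formula: a = m² - n², b = 2mn, c = m² + n²
m = 50, n = 21
a = 50² - 21² = 2500 - 441 = 2059
b = 2 × 50 × 21 = 2100
c = 50² + 21² = 2500 + 441 = 2941
Verification: 2059² + 2100² = 4239481 + 4410000 = 8649481 = 2941² ✓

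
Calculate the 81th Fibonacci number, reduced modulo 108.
34

Matrix identity: Q^n = [[F_(n+1), F_n], [F_n, F_(n-1)]] with Q = [[1,1],[1,0]].
n = 81 = 1010001₂. Square-and-multiply, entries mod 108:
Q^1 = [[1,1],[1,0]]
Q^2 = (Q^1)² = [[2,1],[1,1]]
Q^5 = (Q^2)²·Q = [[8,5],[5,3]]
Q^10 = (Q^5)² = [[89,55],[55,34]]
Q^20 = (Q^10)² = [[38,69],[69,77]]
Q^40 = (Q^20)² = [[49,51],[51,106]]
Q^81 = (Q^40)²·Q = [[55,34],[34,21]]
F_81 mod 108 = Q^81[0][1] = 34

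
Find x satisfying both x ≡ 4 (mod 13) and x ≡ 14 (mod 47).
108

Using Chinese Remainder Theorem:
M = 13 × 47 = 611
M1 = 47, M2 = 13
y1 = 47^(-1) mod 13 = 5
y2 = 13^(-1) mod 47 = 29
x = (4×47×5 + 14×13×29) mod 611 = 108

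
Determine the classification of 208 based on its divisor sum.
abundant

Proper divisors of 208: sum = 1 + 2 + 4 + 8 + 13 + 16 + 26 + 52 + 104 = 226
Since 226 > 208, 208 is abundant.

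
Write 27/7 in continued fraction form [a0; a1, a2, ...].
[3; 1, 6]

Euclidean algorithm steps:
27 = 3 × 7 + 6
7 = 1 × 6 + 1
6 = 6 × 1 + 0
Continued fraction: [3; 1, 6]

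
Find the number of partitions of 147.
30388671978

p(n) counts ways to write n as a sum of positive integers (order ignored).
Euler's pentagonal recurrence: p(k) = p(k-1) + p(k-2) - p(k-5) - p(k-7) + p(k-12) + p(k-15) - ... (offsets j(3j∓1)/2, signs ++--, p(0)=1, p(<0)=0).
DP table for k = 0..146: p(0)=1, p(1)=1, p(2)=2, p(3)=3, p(4)=5, p(5)=7, p(6)=11, p(7)=15, p(8)=22, p(9)=30, p(10)=42, p(11)=56, p(12)=77, p(13)=101, p(14)=135, p(15)=176, p(16)=231, p(17)=297, p(18)=385, p(19)=490, p(20)=627, p(21)=792, p(22)=1002, p(23)=1255, p(24)=1575, p(25)=1958, p(26)=2436, p(27)=3010, p(28)=3718, p(29)=4565, p(30)=5604, p(31)=6842, p(32)=8349, p(33)=10143, p(34)=12310, p(35)=14883, p(36)=17977, p(37)=21637, p(38)=26015, p(39)=31185, p(40)=37338, p(41)=44583, p(42)=53174, p(43)=63261, p(44)=75175, p(45)=89134, p(46)=105558, p(47)=124754, p(48)=147273, p(49)=173525, p(50)=204226, p(51)=239943, p(52)=281589, p(53)=329931, p(54)=386155, p(55)=451276, p(56)=526823, p(57)=614154, p(58)=715220, p(59)=831820, p(60)=966467, p(61)=1121505, p(62)=1300156, p(63)=1505499, p(64)=1741630, p(65)=2012558, p(66)=2323520, p(67)=2679689, p(68)=3087735, p(69)=3554345, p(70)=4087968, p(71)=4697205, p(72)=5392783, p(73)=6185689, p(74)=7089500, p(75)=8118264, p(76)=9289091, p(77)=10619863, p(78)=12132164, p(79)=13848650, p(80)=15796476, p(81)=18004327, p(82)=20506255, p(83)=23338469, p(84)=26543660, p(85)=30167357, p(86)=34262962, p(87)=38887673, p(88)=44108109, p(89)=49995925, p(90)=56634173, p(91)=64112359, p(92)=72533807, p(93)=82010177, p(94)=92669720, p(95)=104651419, p(96)=118114304, p(97)=133230930, p(98)=150198136, p(99)=169229875, p(100)=190569292, p(101)=214481126, p(102)=241265379, p(103)=271248950, p(104)=304801365, p(105)=342325709, p(106)=384276336, p(107)=431149389, p(108)=483502844, p(109)=541946240, p(110)=607163746, p(111)=679903203, p(112)=761002156, p(113)=851376628, p(114)=952050665, p(115)=1064144451, p(116)=1188908248, p(117)=1327710076, p(118)=1482074143, p(119)=1653668665, p(120)=1844349560, p(121)=2056148051, p(122)=2291320912, p(123)=2552338241, p(124)=2841940500, p(125)=3163127352, p(126)=3519222692, p(127)=3913864295, p(128)=4351078600, p(129)=4835271870, p(130)=5371315400, p(131)=5964539504, p(132)=6620830889, p(133)=7346629512, p(134)=8149040695, p(135)=9035836076, p(136)=10015581680, p(137)=11097645016, p(138)=12292341831, p(139)=13610949895, p(140)=15065878135, p(141)=16670689208, p(142)=18440293320, p(143)=20390982757, p(144)=22540654445, p(145)=24908858009, p(146)=27517052599.
Final step: p(147) = p(146) + p(145) - p(142) - p(140) + p(135) + p(132) - p(125) - p(121) + p(112) + p(107) - p(96) - p(90) + p(77) + p(70) - p(55) - p(47) + p(30) + p(21) - p(2)
= 27517052599 + 24908858009 - 18440293320 - 15065878135 + 9035836076 + 6620830889 - 3163127352 - 2056148051 + 761002156 + 431149389 - 118114304 - 56634173 + 10619863 + 4087968 - 451276 - 124754 + 5604 + 792 - 2
= 30388671978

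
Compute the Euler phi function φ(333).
216

333 = 3^2 × 37
φ(n) = n × ∏(1 - 1/p) for each prime p dividing n
φ(333) = 333 × (1 - 1/3) × (1 - 1/37) = 216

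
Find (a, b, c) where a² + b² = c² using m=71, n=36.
(3745, 5112, 6337)

Euclid's formula: a = m² - n², b = 2mn, c = m² + n²
m = 71, n = 36
a = 71² - 36² = 5041 - 1296 = 3745
b = 2 × 71 × 36 = 5112
c = 71² + 36² = 5041 + 1296 = 6337
Verification: 3745² + 5112² = 14025025 + 26132544 = 40157569 = 6337² ✓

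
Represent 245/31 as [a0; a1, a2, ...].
[7; 1, 9, 3]

Euclidean algorithm steps:
245 = 7 × 31 + 28
31 = 1 × 28 + 3
28 = 9 × 3 + 1
3 = 3 × 1 + 0
Continued fraction: [7; 1, 9, 3]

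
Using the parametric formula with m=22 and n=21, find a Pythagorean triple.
(43, 924, 925)

Euclid's formula: a = m² - n², b = 2mn, c = m² + n²
m = 22, n = 21
a = 22² - 21² = 484 - 441 = 43
b = 2 × 22 × 21 = 924
c = 22² + 21² = 484 + 441 = 925
Verification: 43² + 924² = 1849 + 853776 = 855625 = 925² ✓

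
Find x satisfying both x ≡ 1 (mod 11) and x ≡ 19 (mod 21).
166

Using Chinese Remainder Theorem:
M = 11 × 21 = 231
M1 = 21, M2 = 11
y1 = 21^(-1) mod 11 = 10
y2 = 11^(-1) mod 21 = 2
x = (1×21×10 + 19×11×2) mod 231 = 166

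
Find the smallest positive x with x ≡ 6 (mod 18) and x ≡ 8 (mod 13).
60

Using Chinese Remainder Theorem:
M = 18 × 13 = 234
M1 = 13, M2 = 18
y1 = 13^(-1) mod 18 = 7
y2 = 18^(-1) mod 13 = 8
x = (6×13×7 + 8×18×8) mod 234 = 60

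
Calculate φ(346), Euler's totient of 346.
172

346 = 2 × 173
φ(n) = n × ∏(1 - 1/p) for each prime p dividing n
φ(346) = 346 × (1 - 1/2) × (1 - 1/173) = 172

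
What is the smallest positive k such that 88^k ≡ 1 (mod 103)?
102

103 is prime, so ord(88) divides φ(103) = 102.
Divisors of 102: 1, 2, 3, 6, 17, 34, 51, 102.
Repeated squaring: 88^1 ≡ 88, 88^2 ≡ 19, 88^4 ≡ 52, 88^8 ≡ 26, 88^16 ≡ 58, 88^32 ≡ 68, 88^64 ≡ 92 (mod 103).
Test 88^d mod 103 for each divisor d in increasing order:
88^1 ≡ 88
88^2 ≡ 19
88^3 = 88^2·88^1 ≡ 24
88^6 = 88^4·88^2 ≡ 61
88^17 = 88^16·88^1 ≡ 57
88^34 = 88^32·88^2 ≡ 56
88^51 = 88^32·88^16·88^2·88^1 ≡ 102
88^102 = 88^64·88^32·88^4·88^2 ≡ 1  ← first divisor giving 1
The order is 102.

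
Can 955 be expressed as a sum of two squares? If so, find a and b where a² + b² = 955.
Not possible

Factorization: 955 = 5 × 191
By Fermat: n is sum of two squares iff every prime p ≡ 3 (mod 4) appears to even power.
Prime(s) ≡ 3 (mod 4) with odd exponent: [(191, 1)]
Therefore 955 cannot be expressed as a² + b².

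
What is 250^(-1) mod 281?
145

gcd(250, 281) = 1, so the inverse exists.
Extended Euclidean algorithm on (281, 250):
281 = 1 × 250 + 31  ⟹  31 = (1)·281 + (-1)·250
250 = 8 × 31 + 2  ⟹  2 = (-8)·281 + (9)·250
31 = 15 × 2 + 1  ⟹  1 = (121)·281 + (-136)·250
So (-136)·250 ≡ 1 (mod 281), i.e. 250^(-1) ≡ -136 ≡ 145 (mod 281).
Check: 250 × 145 = 36250 ≡ 1 (mod 281)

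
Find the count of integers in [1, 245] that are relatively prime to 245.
168

245 = 5 × 7^2
φ(n) = n × ∏(1 - 1/p) for each prime p dividing n
φ(245) = 245 × (1 - 1/5) × (1 - 1/7) = 168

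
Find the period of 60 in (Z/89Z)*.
88

89 is prime, so ord(60) divides φ(89) = 88.
Divisors of 88: 1, 2, 4, 8, 11, 22, 44, 88.
Repeated squaring: 60^1 ≡ 60, 60^2 ≡ 40, 60^4 ≡ 87, 60^8 ≡ 4, 60^16 ≡ 16, 60^32 ≡ 78, 60^64 ≡ 32 (mod 89).
Test 60^d mod 89 for each divisor d in increasing order:
60^1 ≡ 60
60^2 ≡ 40
60^4 ≡ 87
60^8 ≡ 4
60^11 = 60^8·60^2·60^1 ≡ 77
60^22 = 60^16·60^4·60^2 ≡ 55
60^44 = 60^32·60^8·60^4 ≡ 88
60^88 = 60^64·60^16·60^8 ≡ 1  ← first divisor giving 1
The order is 88.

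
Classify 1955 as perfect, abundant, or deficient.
deficient

Proper divisors of 1955: sum = 1 + 5 + 17 + 23 + 85 + 115 + 391 = 637
Since 637 < 1955, 1955 is deficient.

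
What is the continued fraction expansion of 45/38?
[1; 5, 2, 3]

Euclidean algorithm steps:
45 = 1 × 38 + 7
38 = 5 × 7 + 3
7 = 2 × 3 + 1
3 = 3 × 1 + 0
Continued fraction: [1; 5, 2, 3]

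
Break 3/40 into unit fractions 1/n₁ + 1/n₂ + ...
1/14 + 1/280

Greedy algorithm:
3/40: ceiling(40/3) = 14, use 1/14
1/280: ceiling(280/1) = 280, use 1/280
Result: 3/40 = 1/14 + 1/280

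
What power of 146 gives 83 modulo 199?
87

Baby-step giant-step with step n = ⌈√199⌉ = 15.
Baby steps 146^j mod 199 (j:value) for j=0..14: 0:1, 1:146, 2:23, 3:174, 4:131, 5:22, 6:28, 7:108, 8:47, 9:96, 10:86, 11:19, 12:187, 13:39, 14:122.
Giant-step multiplier: 146^(-15) ≡ 146^(198-15) = 146^183 ≡ 67 (mod 199).
Giant steps γ_i = 83·67^i mod 199: γ_0=83, γ_1=188, γ_2=59, γ_3=172, γ_4=181, γ_5=187 (in table at j=12).
x = i·n + j = 5·15 + 12 = 87.
Check: 146^87 ≡ 83 (mod 199).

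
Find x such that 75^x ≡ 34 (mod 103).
60

Baby-step giant-step with step n = ⌈√103⌉ = 11.
Baby steps 75^j mod 103 (j:value) for j=0..10: 0:1, 1:75, 2:63, 3:90, 4:55, 5:5, 6:66, 7:6, 8:38, 9:69, 10:25.
Giant-step multiplier: 75^(-11) ≡ 75^(102-11) = 75^91 ≡ 54 (mod 103).
Giant steps γ_i = 34·54^i mod 103: γ_0=34, γ_1=85, γ_2=58, γ_3=42, γ_4=2, γ_5=5 (in table at j=5).
x = i·n + j = 5·11 + 5 = 60.
Check: 75^60 ≡ 34 (mod 103).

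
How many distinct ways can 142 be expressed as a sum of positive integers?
18440293320

p(n) counts ways to write n as a sum of positive integers (order ignored).
Euler's pentagonal recurrence: p(k) = p(k-1) + p(k-2) - p(k-5) - p(k-7) + p(k-12) + p(k-15) - ... (offsets j(3j∓1)/2, signs ++--, p(0)=1, p(<0)=0).
DP table for k = 0..141: p(0)=1, p(1)=1, p(2)=2, p(3)=3, p(4)=5, p(5)=7, p(6)=11, p(7)=15, p(8)=22, p(9)=30, p(10)=42, p(11)=56, p(12)=77, p(13)=101, p(14)=135, p(15)=176, p(16)=231, p(17)=297, p(18)=385, p(19)=490, p(20)=627, p(21)=792, p(22)=1002, p(23)=1255, p(24)=1575, p(25)=1958, p(26)=2436, p(27)=3010, p(28)=3718, p(29)=4565, p(30)=5604, p(31)=6842, p(32)=8349, p(33)=10143, p(34)=12310, p(35)=14883, p(36)=17977, p(37)=21637, p(38)=26015, p(39)=31185, p(40)=37338, p(41)=44583, p(42)=53174, p(43)=63261, p(44)=75175, p(45)=89134, p(46)=105558, p(47)=124754, p(48)=147273, p(49)=173525, p(50)=204226, p(51)=239943, p(52)=281589, p(53)=329931, p(54)=386155, p(55)=451276, p(56)=526823, p(57)=614154, p(58)=715220, p(59)=831820, p(60)=966467, p(61)=1121505, p(62)=1300156, p(63)=1505499, p(64)=1741630, p(65)=2012558, p(66)=2323520, p(67)=2679689, p(68)=3087735, p(69)=3554345, p(70)=4087968, p(71)=4697205, p(72)=5392783, p(73)=6185689, p(74)=7089500, p(75)=8118264, p(76)=9289091, p(77)=10619863, p(78)=12132164, p(79)=13848650, p(80)=15796476, p(81)=18004327, p(82)=20506255, p(83)=23338469, p(84)=26543660, p(85)=30167357, p(86)=34262962, p(87)=38887673, p(88)=44108109, p(89)=49995925, p(90)=56634173, p(91)=64112359, p(92)=72533807, p(93)=82010177, p(94)=92669720, p(95)=104651419, p(96)=118114304, p(97)=133230930, p(98)=150198136, p(99)=169229875, p(100)=190569292, p(101)=214481126, p(102)=241265379, p(103)=271248950, p(104)=304801365, p(105)=342325709, p(106)=384276336, p(107)=431149389, p(108)=483502844, p(109)=541946240, p(110)=607163746, p(111)=679903203, p(112)=761002156, p(113)=851376628, p(114)=952050665, p(115)=1064144451, p(116)=1188908248, p(117)=1327710076, p(118)=1482074143, p(119)=1653668665, p(120)=1844349560, p(121)=2056148051, p(122)=2291320912, p(123)=2552338241, p(124)=2841940500, p(125)=3163127352, p(126)=3519222692, p(127)=3913864295, p(128)=4351078600, p(129)=4835271870, p(130)=5371315400, p(131)=5964539504, p(132)=6620830889, p(133)=7346629512, p(134)=8149040695, p(135)=9035836076, p(136)=10015581680, p(137)=11097645016, p(138)=12292341831, p(139)=13610949895, p(140)=15065878135, p(141)=16670689208.
Final step: p(142) = p(141) + p(140) - p(137) - p(135) + p(130) + p(127) - p(120) - p(116) + p(107) + p(102) - p(91) - p(85) + p(72) + p(65) - p(50) - p(42) + p(25) + p(16)
= 16670689208 + 15065878135 - 11097645016 - 9035836076 + 5371315400 + 3913864295 - 1844349560 - 1188908248 + 431149389 + 241265379 - 64112359 - 30167357 + 5392783 + 2012558 - 204226 - 53174 + 1958 + 231
= 18440293320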